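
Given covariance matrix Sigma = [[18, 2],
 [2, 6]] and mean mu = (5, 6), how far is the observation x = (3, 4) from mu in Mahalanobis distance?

Step 1 — centre the observation: (x - mu) = (-2, -2).

Step 2 — invert Sigma. det(Sigma) = 18·6 - (2)² = 104.
  Sigma^{-1} = (1/det) · [[d, -b], [-b, a]] = [[0.0577, -0.0192],
 [-0.0192, 0.1731]].

Step 3 — form the quadratic (x - mu)^T · Sigma^{-1} · (x - mu):
  Sigma^{-1} · (x - mu) = (-0.0769, -0.3077).
  (x - mu)^T · [Sigma^{-1} · (x - mu)] = (-2)·(-0.0769) + (-2)·(-0.3077) = 0.7692.

Step 4 — take square root: d = √(0.7692) ≈ 0.8771.

d(x, mu) = √(0.7692) ≈ 0.8771


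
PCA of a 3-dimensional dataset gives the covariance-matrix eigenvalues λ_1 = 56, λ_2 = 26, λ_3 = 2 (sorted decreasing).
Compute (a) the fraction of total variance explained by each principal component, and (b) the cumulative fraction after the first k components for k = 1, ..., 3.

Step 1 — total variance = trace(Sigma) = Σ λ_i = 56 + 26 + 2 = 84.

Step 2 — fraction explained by component i = λ_i / Σ λ:
  PC1: 56/84 = 0.6667
  PC2: 26/84 = 0.3095
  PC3: 2/84 = 0.0238

Step 3 — cumulative fraction after k components = (λ_1 + ... + λ_k) / Σ λ:
  k = 1: 56/84 = 0.6667
  k = 2: (56 + 26)/84 = 82/84 = 0.9762
  k = 3: (56 + 26 + 2)/84 = 84/84 = 1

Summary (fraction, with percent):

explained: PC1 0.6667 (66.67%), PC2 0.3095 (30.95%), PC3 0.0238 (2.38%);  cumulative: 0.6667, 0.9762, 1


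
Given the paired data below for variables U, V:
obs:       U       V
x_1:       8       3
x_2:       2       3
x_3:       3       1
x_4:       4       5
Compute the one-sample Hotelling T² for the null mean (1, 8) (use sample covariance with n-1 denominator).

Step 1 — sample mean vector:
  mean(U) = (8 + 2 + 3 + 4) / 4 = 17/4 = 4.25
  mean(V) = (3 + 3 + 1 + 5) / 4 = 12/4 = 3
  x̄ = (4.25, 3),  deviation x̄ - mu_0 = (4.25, 3) - (1, 8) = (3.25, -5).

Step 2 — sample covariance matrix, S[i,j] = (1/(n-1)) · Σ_k (x_{k,i} - mean_i) · (x_{k,j} - mean_j), divisor n-1 = 3:
  S[U,U] = ((3.75)·(3.75) + (-2.25)·(-2.25) + (-1.25)·(-1.25) + (-0.25)·(-0.25)) / 3 = 20.75/3 = 6.9167
  S[U,V] = ((3.75)·(0) + (-2.25)·(0) + (-1.25)·(-2) + (-0.25)·(2)) / 3 = 2/3 = 0.6667
  S[V,V] = ((0)·(0) + (0)·(0) + (-2)·(-2) + (2)·(2)) / 3 = 8/3 = 2.6667
  S = [[6.9167, 0.6667],
 [0.6667, 2.6667]].

Step 3 — invert S. det(S) = 6.9167·2.6667 - (0.6667)² = 18.
  S^{-1} = (1/det) · [[d, -b], [-b, a]] = [[0.1481, -0.037],
 [-0.037, 0.3843]].

Step 4 — quadratic form (x̄ - mu_0)^T · S^{-1} · (x̄ - mu_0):
  S^{-1} · (x̄ - mu_0) = (0.6667, -2.0417),
  (x̄ - mu_0)^T · [...] = (3.25)·(0.6667) + (-5)·(-2.0417) = 12.375.

Step 5 — scale by n: T² = 4 · 12.375 = 49.5.

T² ≈ 49.5


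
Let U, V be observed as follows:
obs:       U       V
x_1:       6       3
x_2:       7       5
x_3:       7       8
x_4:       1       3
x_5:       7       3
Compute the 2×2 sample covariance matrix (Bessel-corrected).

Step 1 — column means:
  mean(U) = (6 + 7 + 7 + 1 + 7) / 5 = 28/5 = 5.6
  mean(V) = (3 + 5 + 8 + 3 + 3) / 5 = 22/5 = 4.4

Step 2 — sample covariance S[i,j] = (1/(n-1)) · Σ_k (x_{k,i} - mean_i) · (x_{k,j} - mean_j), with n-1 = 4.
  S[U,U] = ((0.4)·(0.4) + (1.4)·(1.4) + (1.4)·(1.4) + (-4.6)·(-4.6) + (1.4)·(1.4)) / 4 = 27.2/4 = 6.8
  S[U,V] = ((0.4)·(-1.4) + (1.4)·(0.6) + (1.4)·(3.6) + (-4.6)·(-1.4) + (1.4)·(-1.4)) / 4 = 9.8/4 = 2.45
  S[V,V] = ((-1.4)·(-1.4) + (0.6)·(0.6) + (3.6)·(3.6) + (-1.4)·(-1.4) + (-1.4)·(-1.4)) / 4 = 19.2/4 = 4.8

S is symmetric (S[j,i] = S[i,j]). Assembling:

S = [[6.8, 2.45],
 [2.45, 4.8]]


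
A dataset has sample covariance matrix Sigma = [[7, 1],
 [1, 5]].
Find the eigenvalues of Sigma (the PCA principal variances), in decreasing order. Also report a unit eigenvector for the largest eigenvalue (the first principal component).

Step 1 — characteristic polynomial of 2×2 Sigma:
  det(Sigma - λI) = λ² - trace · λ + det = 0.
  trace = 7 + 5 = 12, det = 7·5 - (1)² = 34.
Step 2 — discriminant:
  Δ = trace² - 4·det = 144 - 136 = 8.
Step 3 — eigenvalues:
  λ = (trace ± √Δ)/2 = (12 ± 2.8284)/2,
  λ_1 = 7.4142,  λ_2 = 4.5858.

Step 4 — unit eigenvector for λ_1: solve (Sigma - λ_1 I)v = 0. First row:
  (7 - 7.4142)·v_x + (1)·v_y = 0, i.e. (-0.4142)·v_x + (1)·v_y = 0,
  so v ∝ (b, λ_1 - a) = (1, 0.4142) = u.
  ||u|| = √((1)² + (0.4142)²) = √(1.1716) ≈ 1.0824,
  v_1 = u/||u|| ≈ (0.9239, 0.3827) (||v_1|| = 1).

λ_1 = 7.4142,  λ_2 = 4.5858;  v_1 ≈ (0.9239, 0.3827)


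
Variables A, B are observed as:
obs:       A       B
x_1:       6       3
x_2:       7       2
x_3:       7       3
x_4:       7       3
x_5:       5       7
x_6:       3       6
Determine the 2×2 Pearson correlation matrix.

Step 1 — column means:
  mean(A) = (6 + 7 + 7 + 7 + 5 + 3) / 6 = 35/6 = 5.8333
  mean(B) = (3 + 2 + 3 + 3 + 7 + 6) / 6 = 24/6 = 4

Step 2 — sample variances and covariances s[i,j] = (1/(n-1)) · Σ_k (x_{k,i} - mean_i) · (x_{k,j} - mean_j), with n-1 = 5:
  s[A,A] = ((0.1667)·(0.1667) + (1.1667)·(1.1667) + (1.1667)·(1.1667) + (1.1667)·(1.1667) + (-0.8333)·(-0.8333) + (-2.8333)·(-2.8333)) / 5 = 12.8333/5 = 2.5667
  s[A,B] = ((0.1667)·(-1) + (1.1667)·(-2) + (1.1667)·(-1) + (1.1667)·(-1) + (-0.8333)·(3) + (-2.8333)·(2)) / 5 = -13/5 = -2.6
  s[B,B] = ((-1)·(-1) + (-2)·(-2) + (-1)·(-1) + (-1)·(-1) + (3)·(3) + (2)·(2)) / 5 = 20/5 = 4
  Sample standard deviations s_i = √(s[i,i]):
  s(A) = √(2.5667) = 1.6021
  s(B) = √(4) = 2

Step 3 — r_{ij} = s_{ij} / (s_i · s_j):
  r[A,A] = 1 (diagonal).
  r[A,B] = -2.6 / (1.6021 · 2) = -2.6 / 3.2042 = -0.8114
  r[B,B] = 1 (diagonal).

R is symmetric with unit diagonal. Assembling:

R = [[1, -0.8114],
 [-0.8114, 1]]


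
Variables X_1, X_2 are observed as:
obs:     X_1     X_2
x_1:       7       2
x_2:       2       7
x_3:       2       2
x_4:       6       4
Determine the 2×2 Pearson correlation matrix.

Step 1 — column means:
  mean(X_1) = (7 + 2 + 2 + 6) / 4 = 17/4 = 4.25
  mean(X_2) = (2 + 7 + 2 + 4) / 4 = 15/4 = 3.75

Step 2 — sample variances and covariances s[i,j] = (1/(n-1)) · Σ_k (x_{k,i} - mean_i) · (x_{k,j} - mean_j), with n-1 = 3:
  s[X_1,X_1] = ((2.75)·(2.75) + (-2.25)·(-2.25) + (-2.25)·(-2.25) + (1.75)·(1.75)) / 3 = 20.75/3 = 6.9167
  s[X_1,X_2] = ((2.75)·(-1.75) + (-2.25)·(3.25) + (-2.25)·(-1.75) + (1.75)·(0.25)) / 3 = -7.75/3 = -2.5833
  s[X_2,X_2] = ((-1.75)·(-1.75) + (3.25)·(3.25) + (-1.75)·(-1.75) + (0.25)·(0.25)) / 3 = 16.75/3 = 5.5833
  Sample standard deviations s_i = √(s[i,i]):
  s(X_1) = √(6.9167) = 2.63
  s(X_2) = √(5.5833) = 2.3629

Step 3 — r_{ij} = s_{ij} / (s_i · s_j):
  r[X_1,X_1] = 1 (diagonal).
  r[X_1,X_2] = -2.5833 / (2.63 · 2.3629) = -2.5833 / 6.2143 = -0.4157
  r[X_2,X_2] = 1 (diagonal).

R is symmetric with unit diagonal. Assembling:

R = [[1, -0.4157],
 [-0.4157, 1]]


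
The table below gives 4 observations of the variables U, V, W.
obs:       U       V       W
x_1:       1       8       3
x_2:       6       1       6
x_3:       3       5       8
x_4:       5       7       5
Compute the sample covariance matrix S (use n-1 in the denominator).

Step 1 — column means:
  mean(U) = (1 + 6 + 3 + 5) / 4 = 15/4 = 3.75
  mean(V) = (8 + 1 + 5 + 7) / 4 = 21/4 = 5.25
  mean(W) = (3 + 6 + 8 + 5) / 4 = 22/4 = 5.5

Step 2 — sample covariance S[i,j] = (1/(n-1)) · Σ_k (x_{k,i} - mean_i) · (x_{k,j} - mean_j), with n-1 = 3.
  S[U,U] = ((-2.75)·(-2.75) + (2.25)·(2.25) + (-0.75)·(-0.75) + (1.25)·(1.25)) / 3 = 14.75/3 = 4.9167
  S[U,V] = ((-2.75)·(2.75) + (2.25)·(-4.25) + (-0.75)·(-0.25) + (1.25)·(1.75)) / 3 = -14.75/3 = -4.9167
  S[U,W] = ((-2.75)·(-2.5) + (2.25)·(0.5) + (-0.75)·(2.5) + (1.25)·(-0.5)) / 3 = 5.5/3 = 1.8333
  S[V,V] = ((2.75)·(2.75) + (-4.25)·(-4.25) + (-0.25)·(-0.25) + (1.75)·(1.75)) / 3 = 28.75/3 = 9.5833
  S[V,W] = ((2.75)·(-2.5) + (-4.25)·(0.5) + (-0.25)·(2.5) + (1.75)·(-0.5)) / 3 = -10.5/3 = -3.5
  S[W,W] = ((-2.5)·(-2.5) + (0.5)·(0.5) + (2.5)·(2.5) + (-0.5)·(-0.5)) / 3 = 13/3 = 4.3333

S is symmetric (S[j,i] = S[i,j]). Assembling:

S = [[4.9167, -4.9167, 1.8333],
 [-4.9167, 9.5833, -3.5],
 [1.8333, -3.5, 4.3333]]


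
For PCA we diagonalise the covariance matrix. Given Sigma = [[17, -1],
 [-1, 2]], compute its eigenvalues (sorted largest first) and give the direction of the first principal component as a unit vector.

Step 1 — characteristic polynomial of 2×2 Sigma:
  det(Sigma - λI) = λ² - trace · λ + det = 0.
  trace = 17 + 2 = 19, det = 17·2 - (-1)² = 33.
Step 2 — discriminant:
  Δ = trace² - 4·det = 361 - 132 = 229.
Step 3 — eigenvalues:
  λ = (trace ± √Δ)/2 = (19 ± 15.1327)/2,
  λ_1 = 17.0664,  λ_2 = 1.9336.

Step 4 — unit eigenvector for λ_1: solve (Sigma - λ_1 I)v = 0. First row:
  (17 - 17.0664)·v_x + (-1)·v_y = 0, i.e. (-0.0664)·v_x + (-1)·v_y = 0,
  so v ∝ (b, λ_1 - a) = (-1, 0.0664); multiply by -1 so the first entry is positive: u = (1, -0.0664).
  ||u|| = √((1)² + (-0.0664)²) = √(1.0044) ≈ 1.0022,
  v_1 = u/||u|| ≈ (0.9978, -0.0662) (||v_1|| = 1).

λ_1 = 17.0664,  λ_2 = 1.9336;  v_1 ≈ (0.9978, -0.0662)


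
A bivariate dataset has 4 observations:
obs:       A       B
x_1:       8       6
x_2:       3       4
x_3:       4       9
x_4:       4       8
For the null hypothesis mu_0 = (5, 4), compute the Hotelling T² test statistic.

Step 1 — sample mean vector:
  mean(A) = (8 + 3 + 4 + 4) / 4 = 19/4 = 4.75
  mean(B) = (6 + 4 + 9 + 8) / 4 = 27/4 = 6.75
  x̄ = (4.75, 6.75),  deviation x̄ - mu_0 = (4.75, 6.75) - (5, 4) = (-0.25, 2.75).

Step 2 — sample covariance matrix, S[i,j] = (1/(n-1)) · Σ_k (x_{k,i} - mean_i) · (x_{k,j} - mean_j), divisor n-1 = 3:
  S[A,A] = ((3.25)·(3.25) + (-1.75)·(-1.75) + (-0.75)·(-0.75) + (-0.75)·(-0.75)) / 3 = 14.75/3 = 4.9167
  S[A,B] = ((3.25)·(-0.75) + (-1.75)·(-2.75) + (-0.75)·(2.25) + (-0.75)·(1.25)) / 3 = -0.25/3 = -0.0833
  S[B,B] = ((-0.75)·(-0.75) + (-2.75)·(-2.75) + (2.25)·(2.25) + (1.25)·(1.25)) / 3 = 14.75/3 = 4.9167
  S = [[4.9167, -0.0833],
 [-0.0833, 4.9167]].

Step 3 — invert S. det(S) = 4.9167·4.9167 - (-0.0833)² = 24.1667.
  S^{-1} = (1/det) · [[d, -b], [-b, a]] = [[0.2034, 0.0034],
 [0.0034, 0.2034]].

Step 4 — quadratic form (x̄ - mu_0)^T · S^{-1} · (x̄ - mu_0):
  S^{-1} · (x̄ - mu_0) = (-0.0414, 0.5586),
  (x̄ - mu_0)^T · [...] = (-0.25)·(-0.0414) + (2.75)·(0.5586) = 1.5466.

Step 5 — scale by n: T² = 4 · 1.5466 = 6.1862.

T² ≈ 6.1862


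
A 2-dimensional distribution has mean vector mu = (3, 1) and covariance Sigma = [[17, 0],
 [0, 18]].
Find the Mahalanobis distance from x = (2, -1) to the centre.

Step 1 — centre the observation: (x - mu) = (-1, -2).

Step 2 — invert Sigma. det(Sigma) = 17·18 - (0)² = 306.
  Sigma^{-1} = (1/det) · [[d, -b], [-b, a]] = [[0.0588, 0],
 [0, 0.0556]].

Step 3 — form the quadratic (x - mu)^T · Sigma^{-1} · (x - mu):
  Sigma^{-1} · (x - mu) = (-0.0588, -0.1111).
  (x - mu)^T · [Sigma^{-1} · (x - mu)] = (-1)·(-0.0588) + (-2)·(-0.1111) = 0.281.

Step 4 — take square root: d = √(0.281) ≈ 0.5301.

d(x, mu) = √(0.281) ≈ 0.5301


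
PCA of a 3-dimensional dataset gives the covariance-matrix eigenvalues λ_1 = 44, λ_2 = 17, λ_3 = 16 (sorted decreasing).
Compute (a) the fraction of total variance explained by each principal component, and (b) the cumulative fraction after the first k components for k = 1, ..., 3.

Step 1 — total variance = trace(Sigma) = Σ λ_i = 44 + 17 + 16 = 77.

Step 2 — fraction explained by component i = λ_i / Σ λ:
  PC1: 44/77 = 0.5714
  PC2: 17/77 = 0.2208
  PC3: 16/77 = 0.2078

Step 3 — cumulative fraction after k components = (λ_1 + ... + λ_k) / Σ λ:
  k = 1: 44/77 = 0.5714
  k = 2: (44 + 17)/77 = 61/77 = 0.7922
  k = 3: (44 + 17 + 16)/77 = 77/77 = 1

Summary (fraction, with percent):

explained: PC1 0.5714 (57.14%), PC2 0.2208 (22.08%), PC3 0.2078 (20.78%);  cumulative: 0.5714, 0.7922, 1


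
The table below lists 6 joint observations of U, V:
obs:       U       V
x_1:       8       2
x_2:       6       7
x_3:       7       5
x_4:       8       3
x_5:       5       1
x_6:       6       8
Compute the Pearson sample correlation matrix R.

Step 1 — column means:
  mean(U) = (8 + 6 + 7 + 8 + 5 + 6) / 6 = 40/6 = 6.6667
  mean(V) = (2 + 7 + 5 + 3 + 1 + 8) / 6 = 26/6 = 4.3333

Step 2 — sample variances and covariances s[i,j] = (1/(n-1)) · Σ_k (x_{k,i} - mean_i) · (x_{k,j} - mean_j), with n-1 = 5:
  s[U,U] = ((1.3333)·(1.3333) + (-0.6667)·(-0.6667) + (0.3333)·(0.3333) + (1.3333)·(1.3333) + (-1.6667)·(-1.6667) + (-0.6667)·(-0.6667)) / 5 = 7.3333/5 = 1.4667
  s[U,V] = ((1.3333)·(-2.3333) + (-0.6667)·(2.6667) + (0.3333)·(0.6667) + (1.3333)·(-1.3333) + (-1.6667)·(-3.3333) + (-0.6667)·(3.6667)) / 5 = -3.3333/5 = -0.6667
  s[V,V] = ((-2.3333)·(-2.3333) + (2.6667)·(2.6667) + (0.6667)·(0.6667) + (-1.3333)·(-1.3333) + (-3.3333)·(-3.3333) + (3.6667)·(3.6667)) / 5 = 39.3333/5 = 7.8667
  Sample standard deviations s_i = √(s[i,i]):
  s(U) = √(1.4667) = 1.2111
  s(V) = √(7.8667) = 2.8048

Step 3 — r_{ij} = s_{ij} / (s_i · s_j):
  r[U,U] = 1 (diagonal).
  r[U,V] = -0.6667 / (1.2111 · 2.8048) = -0.6667 / 3.3967 = -0.1963
  r[V,V] = 1 (diagonal).

R is symmetric with unit diagonal. Assembling:

R = [[1, -0.1963],
 [-0.1963, 1]]


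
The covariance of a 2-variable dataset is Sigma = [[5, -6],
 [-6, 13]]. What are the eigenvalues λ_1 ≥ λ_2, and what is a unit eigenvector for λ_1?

Step 1 — characteristic polynomial of 2×2 Sigma:
  det(Sigma - λI) = λ² - trace · λ + det = 0.
  trace = 5 + 13 = 18, det = 5·13 - (-6)² = 29.
Step 2 — discriminant:
  Δ = trace² - 4·det = 324 - 116 = 208.
Step 3 — eigenvalues:
  λ = (trace ± √Δ)/2 = (18 ± 14.4222)/2,
  λ_1 = 16.2111,  λ_2 = 1.7889.

Step 4 — unit eigenvector for λ_1: solve (Sigma - λ_1 I)v = 0. First row:
  (5 - 16.2111)·v_x + (-6)·v_y = 0, i.e. (-11.2111)·v_x + (-6)·v_y = 0,
  so v ∝ (b, λ_1 - a) = (-6, 11.2111); multiply by -1 so the first entry is positive: u = (6, -11.2111).
  ||u|| = √((6)² + (-11.2111)²) = √(161.6888) ≈ 12.7157,
  v_1 = u/||u|| ≈ (0.4719, -0.8817) (||v_1|| = 1).

λ_1 = 16.2111,  λ_2 = 1.7889;  v_1 ≈ (0.4719, -0.8817)


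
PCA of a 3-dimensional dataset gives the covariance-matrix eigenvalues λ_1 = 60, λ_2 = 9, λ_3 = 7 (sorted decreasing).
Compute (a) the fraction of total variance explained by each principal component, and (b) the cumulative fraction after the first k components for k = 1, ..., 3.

Step 1 — total variance = trace(Sigma) = Σ λ_i = 60 + 9 + 7 = 76.

Step 2 — fraction explained by component i = λ_i / Σ λ:
  PC1: 60/76 = 0.7895
  PC2: 9/76 = 0.1184
  PC3: 7/76 = 0.0921

Step 3 — cumulative fraction after k components = (λ_1 + ... + λ_k) / Σ λ:
  k = 1: 60/76 = 0.7895
  k = 2: (60 + 9)/76 = 69/76 = 0.9079
  k = 3: (60 + 9 + 7)/76 = 76/76 = 1

Summary (fraction, with percent):

explained: PC1 0.7895 (78.95%), PC2 0.1184 (11.84%), PC3 0.0921 (9.21%);  cumulative: 0.7895, 0.9079, 1


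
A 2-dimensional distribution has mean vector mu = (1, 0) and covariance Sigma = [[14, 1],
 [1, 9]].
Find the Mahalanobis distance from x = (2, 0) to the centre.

Step 1 — centre the observation: (x - mu) = (1, 0).

Step 2 — invert Sigma. det(Sigma) = 14·9 - (1)² = 125.
  Sigma^{-1} = (1/det) · [[d, -b], [-b, a]] = [[0.072, -0.008],
 [-0.008, 0.112]].

Step 3 — form the quadratic (x - mu)^T · Sigma^{-1} · (x - mu):
  Sigma^{-1} · (x - mu) = (0.072, -0.008).
  (x - mu)^T · [Sigma^{-1} · (x - mu)] = (1)·(0.072) + (0)·(-0.008) = 0.072.

Step 4 — take square root: d = √(0.072) ≈ 0.2683.

d(x, mu) = √(0.072) ≈ 0.2683


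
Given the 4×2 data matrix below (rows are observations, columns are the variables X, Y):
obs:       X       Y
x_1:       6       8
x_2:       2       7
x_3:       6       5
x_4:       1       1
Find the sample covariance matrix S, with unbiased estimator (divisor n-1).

Step 1 — column means:
  mean(X) = (6 + 2 + 6 + 1) / 4 = 15/4 = 3.75
  mean(Y) = (8 + 7 + 5 + 1) / 4 = 21/4 = 5.25

Step 2 — sample covariance S[i,j] = (1/(n-1)) · Σ_k (x_{k,i} - mean_i) · (x_{k,j} - mean_j), with n-1 = 3.
  S[X,X] = ((2.25)·(2.25) + (-1.75)·(-1.75) + (2.25)·(2.25) + (-2.75)·(-2.75)) / 3 = 20.75/3 = 6.9167
  S[X,Y] = ((2.25)·(2.75) + (-1.75)·(1.75) + (2.25)·(-0.25) + (-2.75)·(-4.25)) / 3 = 14.25/3 = 4.75
  S[Y,Y] = ((2.75)·(2.75) + (1.75)·(1.75) + (-0.25)·(-0.25) + (-4.25)·(-4.25)) / 3 = 28.75/3 = 9.5833

S is symmetric (S[j,i] = S[i,j]). Assembling:

S = [[6.9167, 4.75],
 [4.75, 9.5833]]


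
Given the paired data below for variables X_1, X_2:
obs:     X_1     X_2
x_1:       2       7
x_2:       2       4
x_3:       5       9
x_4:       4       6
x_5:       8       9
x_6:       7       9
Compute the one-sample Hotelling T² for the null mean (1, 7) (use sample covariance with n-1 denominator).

Step 1 — sample mean vector:
  mean(X_1) = (2 + 2 + 5 + 4 + 8 + 7) / 6 = 28/6 = 4.6667
  mean(X_2) = (7 + 4 + 9 + 6 + 9 + 9) / 6 = 44/6 = 7.3333
  x̄ = (4.6667, 7.3333),  deviation x̄ - mu_0 = (4.6667, 7.3333) - (1, 7) = (3.6667, 0.3333).

Step 2 — sample covariance matrix, S[i,j] = (1/(n-1)) · Σ_k (x_{k,i} - mean_i) · (x_{k,j} - mean_j), divisor n-1 = 5:
  S[X_1,X_1] = ((-2.6667)·(-2.6667) + (-2.6667)·(-2.6667) + (0.3333)·(0.3333) + (-0.6667)·(-0.6667) + (3.3333)·(3.3333) + (2.3333)·(2.3333)) / 5 = 31.3333/5 = 6.2667
  S[X_1,X_2] = ((-2.6667)·(-0.3333) + (-2.6667)·(-3.3333) + (0.3333)·(1.6667) + (-0.6667)·(-1.3333) + (3.3333)·(1.6667) + (2.3333)·(1.6667)) / 5 = 20.6667/5 = 4.1333
  S[X_2,X_2] = ((-0.3333)·(-0.3333) + (-3.3333)·(-3.3333) + (1.6667)·(1.6667) + (-1.3333)·(-1.3333) + (1.6667)·(1.6667) + (1.6667)·(1.6667)) / 5 = 21.3333/5 = 4.2667
  S = [[6.2667, 4.1333],
 [4.1333, 4.2667]].

Step 3 — invert S. det(S) = 6.2667·4.2667 - (4.1333)² = 9.6533.
  S^{-1} = (1/det) · [[d, -b], [-b, a]] = [[0.442, -0.4282],
 [-0.4282, 0.6492]].

Step 4 — quadratic form (x̄ - mu_0)^T · S^{-1} · (x̄ - mu_0):
  S^{-1} · (x̄ - mu_0) = (1.4779, -1.3536),
  (x̄ - mu_0)^T · [...] = (3.6667)·(1.4779) + (0.3333)·(-1.3536) = 4.9678.

Step 5 — scale by n: T² = 6 · 4.9678 = 29.8066.

T² ≈ 29.8066


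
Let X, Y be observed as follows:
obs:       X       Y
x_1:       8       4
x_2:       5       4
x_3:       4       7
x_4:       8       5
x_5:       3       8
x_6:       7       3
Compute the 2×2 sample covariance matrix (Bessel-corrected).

Step 1 — column means:
  mean(X) = (8 + 5 + 4 + 8 + 3 + 7) / 6 = 35/6 = 5.8333
  mean(Y) = (4 + 4 + 7 + 5 + 8 + 3) / 6 = 31/6 = 5.1667

Step 2 — sample covariance S[i,j] = (1/(n-1)) · Σ_k (x_{k,i} - mean_i) · (x_{k,j} - mean_j), with n-1 = 5.
  S[X,X] = ((2.1667)·(2.1667) + (-0.8333)·(-0.8333) + (-1.8333)·(-1.8333) + (2.1667)·(2.1667) + (-2.8333)·(-2.8333) + (1.1667)·(1.1667)) / 5 = 22.8333/5 = 4.5667
  S[X,Y] = ((2.1667)·(-1.1667) + (-0.8333)·(-1.1667) + (-1.8333)·(1.8333) + (2.1667)·(-0.1667) + (-2.8333)·(2.8333) + (1.1667)·(-2.1667)) / 5 = -15.8333/5 = -3.1667
  S[Y,Y] = ((-1.1667)·(-1.1667) + (-1.1667)·(-1.1667) + (1.8333)·(1.8333) + (-0.1667)·(-0.1667) + (2.8333)·(2.8333) + (-2.1667)·(-2.1667)) / 5 = 18.8333/5 = 3.7667

S is symmetric (S[j,i] = S[i,j]). Assembling:

S = [[4.5667, -3.1667],
 [-3.1667, 3.7667]]


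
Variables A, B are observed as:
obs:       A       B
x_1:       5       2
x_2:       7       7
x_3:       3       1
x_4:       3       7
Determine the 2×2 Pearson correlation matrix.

Step 1 — column means:
  mean(A) = (5 + 7 + 3 + 3) / 4 = 18/4 = 4.5
  mean(B) = (2 + 7 + 1 + 7) / 4 = 17/4 = 4.25

Step 2 — sample variances and covariances s[i,j] = (1/(n-1)) · Σ_k (x_{k,i} - mean_i) · (x_{k,j} - mean_j), with n-1 = 3:
  s[A,A] = ((0.5)·(0.5) + (2.5)·(2.5) + (-1.5)·(-1.5) + (-1.5)·(-1.5)) / 3 = 11/3 = 3.6667
  s[A,B] = ((0.5)·(-2.25) + (2.5)·(2.75) + (-1.5)·(-3.25) + (-1.5)·(2.75)) / 3 = 6.5/3 = 2.1667
  s[B,B] = ((-2.25)·(-2.25) + (2.75)·(2.75) + (-3.25)·(-3.25) + (2.75)·(2.75)) / 3 = 30.75/3 = 10.25
  Sample standard deviations s_i = √(s[i,i]):
  s(A) = √(3.6667) = 1.9149
  s(B) = √(10.25) = 3.2016

Step 3 — r_{ij} = s_{ij} / (s_i · s_j):
  r[A,A] = 1 (diagonal).
  r[A,B] = 2.1667 / (1.9149 · 3.2016) = 2.1667 / 6.1305 = 0.3534
  r[B,B] = 1 (diagonal).

R is symmetric with unit diagonal. Assembling:

R = [[1, 0.3534],
 [0.3534, 1]]


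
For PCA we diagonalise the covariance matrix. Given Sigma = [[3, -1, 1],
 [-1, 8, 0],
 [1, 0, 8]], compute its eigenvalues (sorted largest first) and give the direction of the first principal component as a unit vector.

Step 1 — characteristic polynomial p(λ) = det(λI - Sigma) = λ³ - tr·λ² + c_1·λ - det, where tr = trace, c_1 = sum of the principal 2×2 minors, det = det(Sigma):
  tr = 3 + 8 + 8 = 19,
  c_1 = (3·8 - (-1)²) + (3·8 - (1)²) + (8·8 - (0)²) = 23 + 23 + 64 = 110,
  det = 3·(8·8 - (0)²) - (-1)·((-1)·8 - (0)·(1)) + (1)·((-1)·(0) - 8·(1)) = 3·(64) - (-1)·(-8) + (1)·(-8) = 176.
  So p(λ) = λ³ - 19λ² + 110λ - 176.
Step 2 — look for an integer root (rational root theorem: any rational root is an integer divisor of 176). Testing λ = 8:
  p(8) = 512 - 1216 + 880 - 176 = 0  ✓
  Dividing out (λ - 8): p(λ) = (λ - 8)(λ² - 11λ + 22).
Step 3 — remaining eigenvalues from the quadratic λ² - 11λ + 22 = 0:
  Δ = 11² - 4·22 = 121 - 88 = 33,  λ = (11 ± √33)/2 = (11 ± 5.7446)/2 ≈ 8.3723 or 2.6277.
  Sorted: λ_1 = 8.3723,  λ_2 = 8,  λ_3 = 2.6277  (check: sum = 19 = tr ✓).

Step 4 — unit eigenvector for λ_1 ≈ 8.3723: v spans the null space of (Sigma - λ_1 I), whose rows are
  r_1 = (-5.3723, -1, 1),  r_2 = (-1, -0.3723, 0),  r_3 = (1, 0, -0.3723).
  v is orthogonal to every row, so take v ∝ r_1 × r_2 = ((-1)·(0) - (1)·(-0.3723), (1)·(-1) - (-5.3723)·(0), (-5.3723)·(-0.3723) - (-1)·(-1)) ≈ (0.3723, -1, 1).
  Let u = (0.3723, -1, 1).
  ||u|| = √((0.3723)² + (-1)² + (1)²) = √(2.1386) ≈ 1.4624,  v_1 = u/||u|| ≈ (0.2546, -0.6838, 0.6838) (||v_1|| = 1).

λ_1 = 8.3723,  λ_2 = 8,  λ_3 = 2.6277;  v_1 ≈ (0.2546, -0.6838, 0.6838)


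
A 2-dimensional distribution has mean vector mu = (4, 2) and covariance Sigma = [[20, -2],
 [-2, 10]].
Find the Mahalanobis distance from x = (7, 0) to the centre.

Step 1 — centre the observation: (x - mu) = (3, -2).

Step 2 — invert Sigma. det(Sigma) = 20·10 - (-2)² = 196.
  Sigma^{-1} = (1/det) · [[d, -b], [-b, a]] = [[0.051, 0.0102],
 [0.0102, 0.102]].

Step 3 — form the quadratic (x - mu)^T · Sigma^{-1} · (x - mu):
  Sigma^{-1} · (x - mu) = (0.1327, -0.1735).
  (x - mu)^T · [Sigma^{-1} · (x - mu)] = (3)·(0.1327) + (-2)·(-0.1735) = 0.7449.

Step 4 — take square root: d = √(0.7449) ≈ 0.8631.

d(x, mu) = √(0.7449) ≈ 0.8631


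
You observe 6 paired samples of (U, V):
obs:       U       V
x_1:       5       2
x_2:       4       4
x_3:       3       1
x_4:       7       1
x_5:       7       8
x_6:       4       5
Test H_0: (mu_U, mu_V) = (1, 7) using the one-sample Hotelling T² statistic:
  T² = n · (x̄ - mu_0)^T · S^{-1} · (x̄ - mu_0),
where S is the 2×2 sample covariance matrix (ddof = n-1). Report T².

Step 1 — sample mean vector:
  mean(U) = (5 + 4 + 3 + 7 + 7 + 4) / 6 = 30/6 = 5
  mean(V) = (2 + 4 + 1 + 1 + 8 + 5) / 6 = 21/6 = 3.5
  x̄ = (5, 3.5),  deviation x̄ - mu_0 = (5, 3.5) - (1, 7) = (4, -3.5).

Step 2 — sample covariance matrix, S[i,j] = (1/(n-1)) · Σ_k (x_{k,i} - mean_i) · (x_{k,j} - mean_j), divisor n-1 = 5:
  S[U,U] = ((0)·(0) + (-1)·(-1) + (-2)·(-2) + (2)·(2) + (2)·(2) + (-1)·(-1)) / 5 = 14/5 = 2.8
  S[U,V] = ((0)·(-1.5) + (-1)·(0.5) + (-2)·(-2.5) + (2)·(-2.5) + (2)·(4.5) + (-1)·(1.5)) / 5 = 7/5 = 1.4
  S[V,V] = ((-1.5)·(-1.5) + (0.5)·(0.5) + (-2.5)·(-2.5) + (-2.5)·(-2.5) + (4.5)·(4.5) + (1.5)·(1.5)) / 5 = 37.5/5 = 7.5
  S = [[2.8, 1.4],
 [1.4, 7.5]].

Step 3 — invert S. det(S) = 2.8·7.5 - (1.4)² = 19.04.
  S^{-1} = (1/det) · [[d, -b], [-b, a]] = [[0.3939, -0.0735],
 [-0.0735, 0.1471]].

Step 4 — quadratic form (x̄ - mu_0)^T · S^{-1} · (x̄ - mu_0):
  S^{-1} · (x̄ - mu_0) = (1.833, -0.8088),
  (x̄ - mu_0)^T · [...] = (4)·(1.833) + (-3.5)·(-0.8088) = 10.1628.

Step 5 — scale by n: T² = 6 · 10.1628 = 60.9769.

T² ≈ 60.9769


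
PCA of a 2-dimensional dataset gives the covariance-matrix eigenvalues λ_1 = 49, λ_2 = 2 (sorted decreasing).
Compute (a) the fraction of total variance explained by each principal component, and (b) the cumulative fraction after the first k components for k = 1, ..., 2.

Step 1 — total variance = trace(Sigma) = Σ λ_i = 49 + 2 = 51.

Step 2 — fraction explained by component i = λ_i / Σ λ:
  PC1: 49/51 = 0.9608
  PC2: 2/51 = 0.0392

Step 3 — cumulative fraction after k components = (λ_1 + ... + λ_k) / Σ λ:
  k = 1: 49/51 = 0.9608
  k = 2: (49 + 2)/51 = 51/51 = 1

Summary (fraction, with percent):

explained: PC1 0.9608 (96.08%), PC2 0.0392 (3.92%);  cumulative: 0.9608, 1


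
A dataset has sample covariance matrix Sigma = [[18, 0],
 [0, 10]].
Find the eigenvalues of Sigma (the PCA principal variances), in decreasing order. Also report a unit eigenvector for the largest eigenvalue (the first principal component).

Step 1 — characteristic polynomial of 2×2 Sigma:
  det(Sigma - λI) = λ² - trace · λ + det = 0.
  trace = 18 + 10 = 28, det = 18·10 - (0)² = 180.
Step 2 — discriminant:
  Δ = trace² - 4·det = 784 - 720 = 64.
Step 3 — eigenvalues:
  λ = (trace ± √Δ)/2 = (28 ± 8)/2,
  λ_1 = 18,  λ_2 = 10.

Step 4 — unit eigenvector for λ_1: Sigma is diagonal, so its eigenvectors are the coordinate axes. λ_1 = 18 is the diagonal entry on the first coordinate axis, hence
  v_1 = (1, 0) (||v_1|| = 1).

λ_1 = 18,  λ_2 = 10;  v_1 ≈ (1, 0)


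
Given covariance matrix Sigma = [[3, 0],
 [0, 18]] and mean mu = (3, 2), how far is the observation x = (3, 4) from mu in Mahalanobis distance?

Step 1 — centre the observation: (x - mu) = (0, 2).

Step 2 — invert Sigma. det(Sigma) = 3·18 - (0)² = 54.
  Sigma^{-1} = (1/det) · [[d, -b], [-b, a]] = [[0.3333, 0],
 [0, 0.0556]].

Step 3 — form the quadratic (x - mu)^T · Sigma^{-1} · (x - mu):
  Sigma^{-1} · (x - mu) = (0, 0.1111).
  (x - mu)^T · [Sigma^{-1} · (x - mu)] = (0)·(0) + (2)·(0.1111) = 0.2222.

Step 4 — take square root: d = √(0.2222) ≈ 0.4714.

d(x, mu) = √(0.2222) ≈ 0.4714


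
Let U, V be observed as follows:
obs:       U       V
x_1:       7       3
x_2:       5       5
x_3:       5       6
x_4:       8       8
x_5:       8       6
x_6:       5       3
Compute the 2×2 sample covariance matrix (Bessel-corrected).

Step 1 — column means:
  mean(U) = (7 + 5 + 5 + 8 + 8 + 5) / 6 = 38/6 = 6.3333
  mean(V) = (3 + 5 + 6 + 8 + 6 + 3) / 6 = 31/6 = 5.1667

Step 2 — sample covariance S[i,j] = (1/(n-1)) · Σ_k (x_{k,i} - mean_i) · (x_{k,j} - mean_j), with n-1 = 5.
  S[U,U] = ((0.6667)·(0.6667) + (-1.3333)·(-1.3333) + (-1.3333)·(-1.3333) + (1.6667)·(1.6667) + (1.6667)·(1.6667) + (-1.3333)·(-1.3333)) / 5 = 11.3333/5 = 2.2667
  S[U,V] = ((0.6667)·(-2.1667) + (-1.3333)·(-0.1667) + (-1.3333)·(0.8333) + (1.6667)·(2.8333) + (1.6667)·(0.8333) + (-1.3333)·(-2.1667)) / 5 = 6.6667/5 = 1.3333
  S[V,V] = ((-2.1667)·(-2.1667) + (-0.1667)·(-0.1667) + (0.8333)·(0.8333) + (2.8333)·(2.8333) + (0.8333)·(0.8333) + (-2.1667)·(-2.1667)) / 5 = 18.8333/5 = 3.7667

S is symmetric (S[j,i] = S[i,j]). Assembling:

S = [[2.2667, 1.3333],
 [1.3333, 3.7667]]


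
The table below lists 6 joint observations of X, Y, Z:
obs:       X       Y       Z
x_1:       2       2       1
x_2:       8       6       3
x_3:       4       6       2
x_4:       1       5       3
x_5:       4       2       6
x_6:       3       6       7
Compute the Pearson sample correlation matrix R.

Step 1 — column means:
  mean(X) = (2 + 8 + 4 + 1 + 4 + 3) / 6 = 22/6 = 3.6667
  mean(Y) = (2 + 6 + 6 + 5 + 2 + 6) / 6 = 27/6 = 4.5
  mean(Z) = (1 + 3 + 2 + 3 + 6 + 7) / 6 = 22/6 = 3.6667

Step 2 — sample variances and covariances s[i,j] = (1/(n-1)) · Σ_k (x_{k,i} - mean_i) · (x_{k,j} - mean_j), with n-1 = 5:
  s[X,X] = ((-1.6667)·(-1.6667) + (4.3333)·(4.3333) + (0.3333)·(0.3333) + (-2.6667)·(-2.6667) + (0.3333)·(0.3333) + (-0.6667)·(-0.6667)) / 5 = 29.3333/5 = 5.8667
  s[X,Y] = ((-1.6667)·(-2.5) + (4.3333)·(1.5) + (0.3333)·(1.5) + (-2.6667)·(0.5) + (0.3333)·(-2.5) + (-0.6667)·(1.5)) / 5 = 8/5 = 1.6
  s[X,Z] = ((-1.6667)·(-2.6667) + (4.3333)·(-0.6667) + (0.3333)·(-1.6667) + (-2.6667)·(-0.6667) + (0.3333)·(2.3333) + (-0.6667)·(3.3333)) / 5 = 1.3333/5 = 0.2667
  s[Y,Y] = ((-2.5)·(-2.5) + (1.5)·(1.5) + (1.5)·(1.5) + (0.5)·(0.5) + (-2.5)·(-2.5) + (1.5)·(1.5)) / 5 = 19.5/5 = 3.9
  s[Y,Z] = ((-2.5)·(-2.6667) + (1.5)·(-0.6667) + (1.5)·(-1.6667) + (0.5)·(-0.6667) + (-2.5)·(2.3333) + (1.5)·(3.3333)) / 5 = 2/5 = 0.4
  s[Z,Z] = ((-2.6667)·(-2.6667) + (-0.6667)·(-0.6667) + (-1.6667)·(-1.6667) + (-0.6667)·(-0.6667) + (2.3333)·(2.3333) + (3.3333)·(3.3333)) / 5 = 27.3333/5 = 5.4667
  Sample standard deviations s_i = √(s[i,i]):
  s(X) = √(5.8667) = 2.4221
  s(Y) = √(3.9) = 1.9748
  s(Z) = √(5.4667) = 2.3381

Step 3 — r_{ij} = s_{ij} / (s_i · s_j):
  r[X,X] = 1 (diagonal).
  r[X,Y] = 1.6 / (2.4221 · 1.9748) = 1.6 / 4.7833 = 0.3345
  r[X,Z] = 0.2667 / (2.4221 · 2.3381) = 0.2667 / 5.6631 = 0.0471
  r[Y,Y] = 1 (diagonal).
  r[Y,Z] = 0.4 / (1.9748 · 2.3381) = 0.4 / 4.6174 = 0.0866
  r[Z,Z] = 1 (diagonal).

R is symmetric with unit diagonal. Assembling:

R = [[1, 0.3345, 0.0471],
 [0.3345, 1, 0.0866],
 [0.0471, 0.0866, 1]]


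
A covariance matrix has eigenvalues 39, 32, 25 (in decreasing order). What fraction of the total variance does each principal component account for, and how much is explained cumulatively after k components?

Step 1 — total variance = trace(Sigma) = Σ λ_i = 39 + 32 + 25 = 96.

Step 2 — fraction explained by component i = λ_i / Σ λ:
  PC1: 39/96 = 0.4062
  PC2: 32/96 = 0.3333
  PC3: 25/96 = 0.2604

Step 3 — cumulative fraction after k components = (λ_1 + ... + λ_k) / Σ λ:
  k = 1: 39/96 = 0.4062
  k = 2: (39 + 32)/96 = 71/96 = 0.7396
  k = 3: (39 + 32 + 25)/96 = 96/96 = 1

Summary (fraction, with percent):

explained: PC1 0.4062 (40.62%), PC2 0.3333 (33.33%), PC3 0.2604 (26.04%);  cumulative: 0.4062, 0.7396, 1


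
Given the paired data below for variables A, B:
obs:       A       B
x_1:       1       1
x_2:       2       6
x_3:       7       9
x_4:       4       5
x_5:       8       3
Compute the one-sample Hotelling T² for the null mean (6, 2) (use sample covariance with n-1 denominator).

Step 1 — sample mean vector:
  mean(A) = (1 + 2 + 7 + 4 + 8) / 5 = 22/5 = 4.4
  mean(B) = (1 + 6 + 9 + 5 + 3) / 5 = 24/5 = 4.8
  x̄ = (4.4, 4.8),  deviation x̄ - mu_0 = (4.4, 4.8) - (6, 2) = (-1.6, 2.8).

Step 2 — sample covariance matrix, S[i,j] = (1/(n-1)) · Σ_k (x_{k,i} - mean_i) · (x_{k,j} - mean_j), divisor n-1 = 4:
  S[A,A] = ((-3.4)·(-3.4) + (-2.4)·(-2.4) + (2.6)·(2.6) + (-0.4)·(-0.4) + (3.6)·(3.6)) / 4 = 37.2/4 = 9.3
  S[A,B] = ((-3.4)·(-3.8) + (-2.4)·(1.2) + (2.6)·(4.2) + (-0.4)·(0.2) + (3.6)·(-1.8)) / 4 = 14.4/4 = 3.6
  S[B,B] = ((-3.8)·(-3.8) + (1.2)·(1.2) + (4.2)·(4.2) + (0.2)·(0.2) + (-1.8)·(-1.8)) / 4 = 36.8/4 = 9.2
  S = [[9.3, 3.6],
 [3.6, 9.2]].

Step 3 — invert S. det(S) = 9.3·9.2 - (3.6)² = 72.6.
  S^{-1} = (1/det) · [[d, -b], [-b, a]] = [[0.1267, -0.0496],
 [-0.0496, 0.1281]].

Step 4 — quadratic form (x̄ - mu_0)^T · S^{-1} · (x̄ - mu_0):
  S^{-1} · (x̄ - mu_0) = (-0.3416, 0.438),
  (x̄ - mu_0)^T · [...] = (-1.6)·(-0.3416) + (2.8)·(0.438) = 1.773.

Step 5 — scale by n: T² = 5 · 1.773 = 8.865.

T² ≈ 8.865


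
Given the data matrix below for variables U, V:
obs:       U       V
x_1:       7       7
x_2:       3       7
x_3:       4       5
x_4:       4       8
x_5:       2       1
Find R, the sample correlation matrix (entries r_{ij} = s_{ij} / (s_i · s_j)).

Step 1 — column means:
  mean(U) = (7 + 3 + 4 + 4 + 2) / 5 = 20/5 = 4
  mean(V) = (7 + 7 + 5 + 8 + 1) / 5 = 28/5 = 5.6

Step 2 — sample variances and covariances s[i,j] = (1/(n-1)) · Σ_k (x_{k,i} - mean_i) · (x_{k,j} - mean_j), with n-1 = 4:
  s[U,U] = ((3)·(3) + (-1)·(-1) + (0)·(0) + (0)·(0) + (-2)·(-2)) / 4 = 14/4 = 3.5
  s[U,V] = ((3)·(1.4) + (-1)·(1.4) + (0)·(-0.6) + (0)·(2.4) + (-2)·(-4.6)) / 4 = 12/4 = 3
  s[V,V] = ((1.4)·(1.4) + (1.4)·(1.4) + (-0.6)·(-0.6) + (2.4)·(2.4) + (-4.6)·(-4.6)) / 4 = 31.2/4 = 7.8
  Sample standard deviations s_i = √(s[i,i]):
  s(U) = √(3.5) = 1.8708
  s(V) = √(7.8) = 2.7928

Step 3 — r_{ij} = s_{ij} / (s_i · s_j):
  r[U,U] = 1 (diagonal).
  r[U,V] = 3 / (1.8708 · 2.7928) = 3 / 5.2249 = 0.5742
  r[V,V] = 1 (diagonal).

R is symmetric with unit diagonal. Assembling:

R = [[1, 0.5742],
 [0.5742, 1]]


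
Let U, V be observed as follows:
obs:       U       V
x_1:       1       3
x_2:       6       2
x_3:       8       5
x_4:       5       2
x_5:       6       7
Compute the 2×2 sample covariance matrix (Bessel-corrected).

Step 1 — column means:
  mean(U) = (1 + 6 + 8 + 5 + 6) / 5 = 26/5 = 5.2
  mean(V) = (3 + 2 + 5 + 2 + 7) / 5 = 19/5 = 3.8

Step 2 — sample covariance S[i,j] = (1/(n-1)) · Σ_k (x_{k,i} - mean_i) · (x_{k,j} - mean_j), with n-1 = 4.
  S[U,U] = ((-4.2)·(-4.2) + (0.8)·(0.8) + (2.8)·(2.8) + (-0.2)·(-0.2) + (0.8)·(0.8)) / 4 = 26.8/4 = 6.7
  S[U,V] = ((-4.2)·(-0.8) + (0.8)·(-1.8) + (2.8)·(1.2) + (-0.2)·(-1.8) + (0.8)·(3.2)) / 4 = 8.2/4 = 2.05
  S[V,V] = ((-0.8)·(-0.8) + (-1.8)·(-1.8) + (1.2)·(1.2) + (-1.8)·(-1.8) + (3.2)·(3.2)) / 4 = 18.8/4 = 4.7

S is symmetric (S[j,i] = S[i,j]). Assembling:

S = [[6.7, 2.05],
 [2.05, 4.7]]


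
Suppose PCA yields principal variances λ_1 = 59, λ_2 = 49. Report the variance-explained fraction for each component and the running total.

Step 1 — total variance = trace(Sigma) = Σ λ_i = 59 + 49 = 108.

Step 2 — fraction explained by component i = λ_i / Σ λ:
  PC1: 59/108 = 0.5463
  PC2: 49/108 = 0.4537

Step 3 — cumulative fraction after k components = (λ_1 + ... + λ_k) / Σ λ:
  k = 1: 59/108 = 0.5463
  k = 2: (59 + 49)/108 = 108/108 = 1

Summary (fraction, with percent):

explained: PC1 0.5463 (54.63%), PC2 0.4537 (45.37%);  cumulative: 0.5463, 1


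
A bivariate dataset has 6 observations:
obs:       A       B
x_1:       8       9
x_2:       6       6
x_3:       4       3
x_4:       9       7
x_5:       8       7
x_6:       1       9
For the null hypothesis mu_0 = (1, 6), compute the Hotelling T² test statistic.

Step 1 — sample mean vector:
  mean(A) = (8 + 6 + 4 + 9 + 8 + 1) / 6 = 36/6 = 6
  mean(B) = (9 + 6 + 3 + 7 + 7 + 9) / 6 = 41/6 = 6.8333
  x̄ = (6, 6.8333),  deviation x̄ - mu_0 = (6, 6.8333) - (1, 6) = (5, 0.8333).

Step 2 — sample covariance matrix, S[i,j] = (1/(n-1)) · Σ_k (x_{k,i} - mean_i) · (x_{k,j} - mean_j), divisor n-1 = 5:
  S[A,A] = ((2)·(2) + (0)·(0) + (-2)·(-2) + (3)·(3) + (2)·(2) + (-5)·(-5)) / 5 = 46/5 = 9.2
  S[A,B] = ((2)·(2.1667) + (0)·(-0.8333) + (-2)·(-3.8333) + (3)·(0.1667) + (2)·(0.1667) + (-5)·(2.1667)) / 5 = 2/5 = 0.4
  S[B,B] = ((2.1667)·(2.1667) + (-0.8333)·(-0.8333) + (-3.8333)·(-3.8333) + (0.1667)·(0.1667) + (0.1667)·(0.1667) + (2.1667)·(2.1667)) / 5 = 24.8333/5 = 4.9667
  S = [[9.2, 0.4],
 [0.4, 4.9667]].

Step 3 — invert S. det(S) = 9.2·4.9667 - (0.4)² = 45.5333.
  S^{-1} = (1/det) · [[d, -b], [-b, a]] = [[0.1091, -0.0088],
 [-0.0088, 0.202]].

Step 4 — quadratic form (x̄ - mu_0)^T · S^{-1} · (x̄ - mu_0):
  S^{-1} · (x̄ - mu_0) = (0.5381, 0.1245),
  (x̄ - mu_0)^T · [...] = (5)·(0.5381) + (0.8333)·(0.1245) = 2.794.

Step 5 — scale by n: T² = 6 · 2.794 = 16.7643.

T² ≈ 16.7643


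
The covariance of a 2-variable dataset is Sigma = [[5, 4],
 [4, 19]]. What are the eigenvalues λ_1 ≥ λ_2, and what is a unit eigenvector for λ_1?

Step 1 — characteristic polynomial of 2×2 Sigma:
  det(Sigma - λI) = λ² - trace · λ + det = 0.
  trace = 5 + 19 = 24, det = 5·19 - (4)² = 79.
Step 2 — discriminant:
  Δ = trace² - 4·det = 576 - 316 = 260.
Step 3 — eigenvalues:
  λ = (trace ± √Δ)/2 = (24 ± 16.1245)/2,
  λ_1 = 20.0623,  λ_2 = 3.9377.

Step 4 — unit eigenvector for λ_1: solve (Sigma - λ_1 I)v = 0. First row:
  (5 - 20.0623)·v_x + (4)·v_y = 0, i.e. (-15.0623)·v_x + (4)·v_y = 0,
  so v ∝ (b, λ_1 - a) = (4, 15.0623) = u.
  ||u|| = √((4)² + (15.0623)²) = √(242.8716) ≈ 15.5843,
  v_1 = u/||u|| ≈ (0.2567, 0.9665) (||v_1|| = 1).

λ_1 = 20.0623,  λ_2 = 3.9377;  v_1 ≈ (0.2567, 0.9665)


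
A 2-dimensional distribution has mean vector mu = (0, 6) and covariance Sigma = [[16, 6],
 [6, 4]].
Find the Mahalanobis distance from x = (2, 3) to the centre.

Step 1 — centre the observation: (x - mu) = (2, -3).

Step 2 — invert Sigma. det(Sigma) = 16·4 - (6)² = 28.
  Sigma^{-1} = (1/det) · [[d, -b], [-b, a]] = [[0.1429, -0.2143],
 [-0.2143, 0.5714]].

Step 3 — form the quadratic (x - mu)^T · Sigma^{-1} · (x - mu):
  Sigma^{-1} · (x - mu) = (0.9286, -2.1429).
  (x - mu)^T · [Sigma^{-1} · (x - mu)] = (2)·(0.9286) + (-3)·(-2.1429) = 8.2857.

Step 4 — take square root: d = √(8.2857) ≈ 2.8785.

d(x, mu) = √(8.2857) ≈ 2.8785


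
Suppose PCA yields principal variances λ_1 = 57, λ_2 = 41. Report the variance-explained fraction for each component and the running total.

Step 1 — total variance = trace(Sigma) = Σ λ_i = 57 + 41 = 98.

Step 2 — fraction explained by component i = λ_i / Σ λ:
  PC1: 57/98 = 0.5816
  PC2: 41/98 = 0.4184

Step 3 — cumulative fraction after k components = (λ_1 + ... + λ_k) / Σ λ:
  k = 1: 57/98 = 0.5816
  k = 2: (57 + 41)/98 = 98/98 = 1

Summary (fraction, with percent):

explained: PC1 0.5816 (58.16%), PC2 0.4184 (41.84%);  cumulative: 0.5816, 1


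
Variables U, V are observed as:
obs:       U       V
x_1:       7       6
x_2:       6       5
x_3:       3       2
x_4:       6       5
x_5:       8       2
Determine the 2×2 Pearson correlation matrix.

Step 1 — column means:
  mean(U) = (7 + 6 + 3 + 6 + 8) / 5 = 30/5 = 6
  mean(V) = (6 + 5 + 2 + 5 + 2) / 5 = 20/5 = 4

Step 2 — sample variances and covariances s[i,j] = (1/(n-1)) · Σ_k (x_{k,i} - mean_i) · (x_{k,j} - mean_j), with n-1 = 4:
  s[U,U] = ((1)·(1) + (0)·(0) + (-3)·(-3) + (0)·(0) + (2)·(2)) / 4 = 14/4 = 3.5
  s[U,V] = ((1)·(2) + (0)·(1) + (-3)·(-2) + (0)·(1) + (2)·(-2)) / 4 = 4/4 = 1
  s[V,V] = ((2)·(2) + (1)·(1) + (-2)·(-2) + (1)·(1) + (-2)·(-2)) / 4 = 14/4 = 3.5
  Sample standard deviations s_i = √(s[i,i]):
  s(U) = √(3.5) = 1.8708
  s(V) = √(3.5) = 1.8708

Step 3 — r_{ij} = s_{ij} / (s_i · s_j):
  r[U,U] = 1 (diagonal).
  r[U,V] = 1 / (1.8708 · 1.8708) = 1 / 3.5 = 0.2857
  r[V,V] = 1 (diagonal).

R is symmetric with unit diagonal. Assembling:

R = [[1, 0.2857],
 [0.2857, 1]]


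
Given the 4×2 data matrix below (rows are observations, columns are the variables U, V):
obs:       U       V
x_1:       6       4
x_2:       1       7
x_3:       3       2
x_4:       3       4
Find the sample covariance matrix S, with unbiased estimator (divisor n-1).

Step 1 — column means:
  mean(U) = (6 + 1 + 3 + 3) / 4 = 13/4 = 3.25
  mean(V) = (4 + 7 + 2 + 4) / 4 = 17/4 = 4.25

Step 2 — sample covariance S[i,j] = (1/(n-1)) · Σ_k (x_{k,i} - mean_i) · (x_{k,j} - mean_j), with n-1 = 3.
  S[U,U] = ((2.75)·(2.75) + (-2.25)·(-2.25) + (-0.25)·(-0.25) + (-0.25)·(-0.25)) / 3 = 12.75/3 = 4.25
  S[U,V] = ((2.75)·(-0.25) + (-2.25)·(2.75) + (-0.25)·(-2.25) + (-0.25)·(-0.25)) / 3 = -6.25/3 = -2.0833
  S[V,V] = ((-0.25)·(-0.25) + (2.75)·(2.75) + (-2.25)·(-2.25) + (-0.25)·(-0.25)) / 3 = 12.75/3 = 4.25

S is symmetric (S[j,i] = S[i,j]). Assembling:

S = [[4.25, -2.0833],
 [-2.0833, 4.25]]


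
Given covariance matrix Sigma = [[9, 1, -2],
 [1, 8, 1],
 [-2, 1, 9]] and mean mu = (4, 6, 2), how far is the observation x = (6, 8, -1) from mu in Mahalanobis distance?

Step 1 — centre the observation: (x - mu) = (2, 2, -3).

Step 2 — invert Sigma (cofactor / det for 3×3, or solve directly):
  Sigma^{-1} = [[0.1195, -0.0185, 0.0286],
 [-0.0185, 0.1296, -0.0185],
 [0.0286, -0.0185, 0.1195]].

Step 3 — form the quadratic (x - mu)^T · Sigma^{-1} · (x - mu):
  Sigma^{-1} · (x - mu) = (0.1162, 0.2778, -0.3384).
  (x - mu)^T · [Sigma^{-1} · (x - mu)] = (2)·(0.1162) + (2)·(0.2778) + (-3)·(-0.3384) = 1.803.

Step 4 — take square root: d = √(1.803) ≈ 1.3428.

d(x, mu) = √(1.803) ≈ 1.3428
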